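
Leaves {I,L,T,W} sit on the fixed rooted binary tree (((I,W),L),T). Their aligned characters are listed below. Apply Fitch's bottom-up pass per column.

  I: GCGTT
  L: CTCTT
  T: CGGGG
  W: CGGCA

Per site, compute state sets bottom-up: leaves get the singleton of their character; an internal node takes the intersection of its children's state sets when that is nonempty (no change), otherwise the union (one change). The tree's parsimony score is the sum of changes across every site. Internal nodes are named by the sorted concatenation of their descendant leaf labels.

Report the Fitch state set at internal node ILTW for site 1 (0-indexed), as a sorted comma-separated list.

G

site 0, node IW: I={G} ∪ W={C} → {C,G} (+1)
site 0, node ILW: IW={C,G} ∩ L={C} → {C} (+0)
site 0, node ILTW: ILW={C} ∩ T={C} → {C} (+0)
site 1, node IW: I={C} ∪ W={G} → {C,G} (+1)
site 1, node ILW: IW={C,G} ∪ L={T} → {C,G,T} (+1)
site 1, node ILTW: ILW={C,G,T} ∩ T={G} → {G} (+0)
site 2, node IW: I={G} ∩ W={G} → {G} (+0)
site 2, node ILW: IW={G} ∪ L={C} → {C,G} (+1)
site 2, node ILTW: ILW={C,G} ∩ T={G} → {G} (+0)
site 3, node IW: I={T} ∪ W={C} → {C,T} (+1)
site 3, node ILW: IW={C,T} ∩ L={T} → {T} (+0)
site 3, node ILTW: ILW={T} ∪ T={G} → {G,T} (+1)
site 4, node IW: I={T} ∪ W={A} → {A,T} (+1)
site 4, node ILW: IW={A,T} ∩ L={T} → {T} (+0)
site 4, node ILTW: ILW={T} ∪ T={G} → {G,T} (+1)
per-site changes: [1, 2, 1, 2, 2]; total = 8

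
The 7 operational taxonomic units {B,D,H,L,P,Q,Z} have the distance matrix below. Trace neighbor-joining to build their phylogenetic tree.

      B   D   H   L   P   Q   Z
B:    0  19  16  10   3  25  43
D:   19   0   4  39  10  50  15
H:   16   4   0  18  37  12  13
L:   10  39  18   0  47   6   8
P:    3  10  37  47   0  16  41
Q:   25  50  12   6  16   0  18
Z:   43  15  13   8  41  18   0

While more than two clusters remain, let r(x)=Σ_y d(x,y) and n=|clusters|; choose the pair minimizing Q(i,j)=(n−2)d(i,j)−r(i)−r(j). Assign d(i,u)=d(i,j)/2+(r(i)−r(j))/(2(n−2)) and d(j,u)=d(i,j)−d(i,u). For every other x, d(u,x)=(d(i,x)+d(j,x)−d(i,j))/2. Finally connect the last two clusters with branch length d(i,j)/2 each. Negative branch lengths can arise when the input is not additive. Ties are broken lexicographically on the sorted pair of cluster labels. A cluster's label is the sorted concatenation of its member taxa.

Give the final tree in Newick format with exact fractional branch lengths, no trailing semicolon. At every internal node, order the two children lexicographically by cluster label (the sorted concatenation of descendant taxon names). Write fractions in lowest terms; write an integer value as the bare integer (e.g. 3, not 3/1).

step 1: merge (B,P) at d=3, Q=-255; branch lengths B→-23/10, P→53/10; new cluster BP
  updated: d(BP,D)=13, d(BP,H)=25, d(BP,L)=27, d(BP,Q)=19, d(BP,Z)=81/2
step 2: merge (BP,D) at d=13, Q=-387/2; branch lengths BP→111/16, D→97/16; new cluster BDP
  updated: d(BDP,H)=8, d(BDP,L)=53/2, d(BDP,Q)=28, d(BDP,Z)=85/4
step 3: merge (BDP,H) at d=8, Q=-443/4; branch lengths BDP→227/24, H→-35/24; new cluster BDHP
  updated: d(BDHP,L)=73/4, d(BDHP,Q)=16, d(BDHP,Z)=105/8
step 4: merge (BDHP,Z) at d=105/8, Q=-241/4; branch lengths BDHP→69/8, Z→9/2; new cluster BDHPZ
  updated: d(BDHPZ,L)=105/16, d(BDHPZ,Q)=167/16
step 5: merge (BDHPZ,L) at d=105/16, Q=-23; branch lengths BDHPZ→11/2, L→17/16; new cluster BDHLPZ
  updated: d(BDHLPZ,Q)=79/16
step 6: merge (BDHLPZ,Q) at d=79/16; branch lengths BDHLPZ→79/32, Q→79/32; new cluster BDHLPQZ
final tree: ((((((B:-23/10,P:53/10):111/16,D:97/16):227/24,H:-35/24):69/8,Z:9/2):11/2,L:17/16):79/32,Q:79/32)
total length: 389/8

((((((B:-23/10,P:53/10):111/16,D:97/16):227/24,H:-35/24):69/8,Z:9/2):11/2,L:17/16):79/32,Q:79/32)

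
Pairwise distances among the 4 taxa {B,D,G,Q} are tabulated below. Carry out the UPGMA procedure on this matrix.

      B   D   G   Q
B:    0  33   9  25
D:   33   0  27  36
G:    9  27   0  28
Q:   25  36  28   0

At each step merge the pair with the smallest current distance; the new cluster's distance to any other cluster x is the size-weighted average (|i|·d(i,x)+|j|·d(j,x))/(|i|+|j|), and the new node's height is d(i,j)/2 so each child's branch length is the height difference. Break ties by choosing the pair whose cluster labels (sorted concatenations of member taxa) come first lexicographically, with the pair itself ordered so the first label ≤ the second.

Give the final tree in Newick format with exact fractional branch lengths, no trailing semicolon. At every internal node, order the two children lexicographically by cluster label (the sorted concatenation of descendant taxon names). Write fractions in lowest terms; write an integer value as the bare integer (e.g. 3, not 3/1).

(((B:9/2,G:9/2):35/4,Q:53/4):11/4,D:16)

1. join B+G (d=9) ⇒ BG; edges |B|=9/2, |G|=9/2
  updated: d(BG,D)=30, d(BG,Q)=53/2
2. join BG+Q (d=53/2) ⇒ BGQ; edges |BG|=35/4, |Q|=53/4
  updated: d(BGQ,D)=32
3. join BGQ+D (d=32) ⇒ BDGQ; edges |BGQ|=11/4, |D|=16
final tree: (((B:9/2,G:9/2):35/4,Q:53/4):11/4,D:16)
total length: 199/4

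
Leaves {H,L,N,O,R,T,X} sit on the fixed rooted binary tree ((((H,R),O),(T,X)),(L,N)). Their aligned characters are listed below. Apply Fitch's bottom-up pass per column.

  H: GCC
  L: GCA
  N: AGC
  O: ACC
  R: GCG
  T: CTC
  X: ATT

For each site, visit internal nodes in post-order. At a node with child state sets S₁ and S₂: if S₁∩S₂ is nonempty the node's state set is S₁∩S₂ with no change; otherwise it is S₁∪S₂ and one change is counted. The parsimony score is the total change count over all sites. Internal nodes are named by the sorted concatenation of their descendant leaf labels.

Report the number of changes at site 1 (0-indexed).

2

[col 0] HR: children H:{G}, R:{G} ∩→ {G}; cost 0
[col 0] HOR: children HR:{G}, O:{A} ∪→ {A,G}; cost 1
[col 0] TX: children T:{C}, X:{A} ∪→ {A,C}; cost 1
[col 0] HORTX: children HOR:{A,G}, TX:{A,C} ∩→ {A}; cost 0
[col 0] LN: children L:{G}, N:{A} ∪→ {A,G}; cost 1
[col 0] HLNORTX: children HORTX:{A}, LN:{A,G} ∩→ {A}; cost 0
[col 1] HR: children H:{C}, R:{C} ∩→ {C}; cost 0
[col 1] HOR: children HR:{C}, O:{C} ∩→ {C}; cost 0
[col 1] TX: children T:{T}, X:{T} ∩→ {T}; cost 0
[col 1] HORTX: children HOR:{C}, TX:{T} ∪→ {C,T}; cost 1
[col 1] LN: children L:{C}, N:{G} ∪→ {C,G}; cost 1
[col 1] HLNORTX: children HORTX:{C,T}, LN:{C,G} ∩→ {C}; cost 0
[col 2] HR: children H:{C}, R:{G} ∪→ {C,G}; cost 1
[col 2] HOR: children HR:{C,G}, O:{C} ∩→ {C}; cost 0
[col 2] TX: children T:{C}, X:{T} ∪→ {C,T}; cost 1
[col 2] HORTX: children HOR:{C}, TX:{C,T} ∩→ {C}; cost 0
[col 2] LN: children L:{A}, N:{C} ∪→ {A,C}; cost 1
[col 2] HLNORTX: children HORTX:{C}, LN:{A,C} ∩→ {C}; cost 0
per-site changes: [3, 2, 3]; total = 8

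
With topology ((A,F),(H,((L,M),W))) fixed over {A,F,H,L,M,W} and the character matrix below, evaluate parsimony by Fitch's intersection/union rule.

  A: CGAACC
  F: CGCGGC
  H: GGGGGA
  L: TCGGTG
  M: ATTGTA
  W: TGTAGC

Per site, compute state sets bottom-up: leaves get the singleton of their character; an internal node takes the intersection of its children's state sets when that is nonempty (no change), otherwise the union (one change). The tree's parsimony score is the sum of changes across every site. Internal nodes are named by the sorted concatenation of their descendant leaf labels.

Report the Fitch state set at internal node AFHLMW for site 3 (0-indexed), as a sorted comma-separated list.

site 0, node AF: A={C} ∩ F={C} → {C} (+0)
site 0, node LM: L={T} ∪ M={A} → {A,T} (+1)
site 0, node LMW: LM={A,T} ∩ W={T} → {T} (+0)
site 0, node HLMW: H={G} ∪ LMW={T} → {G,T} (+1)
site 0, node AFHLMW: AF={C} ∪ HLMW={G,T} → {C,G,T} (+1)
site 1, node AF: A={G} ∩ F={G} → {G} (+0)
site 1, node LM: L={C} ∪ M={T} → {C,T} (+1)
site 1, node LMW: LM={C,T} ∪ W={G} → {C,G,T} (+1)
site 1, node HLMW: H={G} ∩ LMW={C,G,T} → {G} (+0)
site 1, node AFHLMW: AF={G} ∩ HLMW={G} → {G} (+0)
site 2, node AF: A={A} ∪ F={C} → {A,C} (+1)
site 2, node LM: L={G} ∪ M={T} → {G,T} (+1)
site 2, node LMW: LM={G,T} ∩ W={T} → {T} (+0)
site 2, node HLMW: H={G} ∪ LMW={T} → {G,T} (+1)
site 2, node AFHLMW: AF={A,C} ∪ HLMW={G,T} → {A,C,G,T} (+1)
site 3, node AF: A={A} ∪ F={G} → {A,G} (+1)
site 3, node LM: L={G} ∩ M={G} → {G} (+0)
site 3, node LMW: LM={G} ∪ W={A} → {A,G} (+1)
site 3, node HLMW: H={G} ∩ LMW={A,G} → {G} (+0)
site 3, node AFHLMW: AF={A,G} ∩ HLMW={G} → {G} (+0)
site 4, node AF: A={C} ∪ F={G} → {C,G} (+1)
site 4, node LM: L={T} ∩ M={T} → {T} (+0)
site 4, node LMW: LM={T} ∪ W={G} → {G,T} (+1)
site 4, node HLMW: H={G} ∩ LMW={G,T} → {G} (+0)
site 4, node AFHLMW: AF={C,G} ∩ HLMW={G} → {G} (+0)
site 5, node AF: A={C} ∩ F={C} → {C} (+0)
site 5, node LM: L={G} ∪ M={A} → {A,G} (+1)
site 5, node LMW: LM={A,G} ∪ W={C} → {A,C,G} (+1)
site 5, node HLMW: H={A} ∩ LMW={A,C,G} → {A} (+0)
site 5, node AFHLMW: AF={C} ∪ HLMW={A} → {A,C} (+1)
per-site changes: [3, 2, 4, 2, 2, 3]; total = 16

G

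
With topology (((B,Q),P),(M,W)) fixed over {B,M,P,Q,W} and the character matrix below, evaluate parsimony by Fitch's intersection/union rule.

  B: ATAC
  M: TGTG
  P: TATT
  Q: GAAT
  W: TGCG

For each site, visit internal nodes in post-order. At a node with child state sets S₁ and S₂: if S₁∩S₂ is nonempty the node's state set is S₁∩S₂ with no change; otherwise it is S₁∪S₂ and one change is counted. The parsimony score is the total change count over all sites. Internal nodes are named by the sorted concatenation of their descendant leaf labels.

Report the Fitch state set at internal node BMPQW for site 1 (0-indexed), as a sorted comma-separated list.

A,G

BQ@0: {A} ∪ {G} = {A,G} (union, +1)
BPQ@0: {A,G} ∪ {T} = {A,G,T} (union, +1)
MW@0: {T} ∩ {T} = {T} (intersection, +0)
BMPQW@0: {A,G,T} ∩ {T} = {T} (intersection, +0)
BQ@1: {T} ∪ {A} = {A,T} (union, +1)
BPQ@1: {A,T} ∩ {A} = {A} (intersection, +0)
MW@1: {G} ∩ {G} = {G} (intersection, +0)
BMPQW@1: {A} ∪ {G} = {A,G} (union, +1)
BQ@2: {A} ∩ {A} = {A} (intersection, +0)
BPQ@2: {A} ∪ {T} = {A,T} (union, +1)
MW@2: {T} ∪ {C} = {C,T} (union, +1)
BMPQW@2: {A,T} ∩ {C,T} = {T} (intersection, +0)
BQ@3: {C} ∪ {T} = {C,T} (union, +1)
BPQ@3: {C,T} ∩ {T} = {T} (intersection, +0)
MW@3: {G} ∩ {G} = {G} (intersection, +0)
BMPQW@3: {T} ∪ {G} = {G,T} (union, +1)
per-site changes: [2, 2, 2, 2]; total = 8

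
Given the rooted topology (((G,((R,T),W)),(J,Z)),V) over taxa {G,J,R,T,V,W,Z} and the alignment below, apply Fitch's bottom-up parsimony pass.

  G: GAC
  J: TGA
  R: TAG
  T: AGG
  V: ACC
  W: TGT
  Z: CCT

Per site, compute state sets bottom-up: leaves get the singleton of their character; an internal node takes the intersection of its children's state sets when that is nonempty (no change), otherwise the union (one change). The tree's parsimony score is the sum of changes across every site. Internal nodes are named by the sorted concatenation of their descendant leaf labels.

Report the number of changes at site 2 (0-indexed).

site 0, node RT: R={T} ∪ T={A} → {A,T} (+1)
site 0, node RTW: RT={A,T} ∩ W={T} → {T} (+0)
site 0, node GRTW: G={G} ∪ RTW={T} → {G,T} (+1)
site 0, node JZ: J={T} ∪ Z={C} → {C,T} (+1)
site 0, node GJRTWZ: GRTW={G,T} ∩ JZ={C,T} → {T} (+0)
site 0, node GJRTVWZ: GJRTWZ={T} ∪ V={A} → {A,T} (+1)
site 1, node RT: R={A} ∪ T={G} → {A,G} (+1)
site 1, node RTW: RT={A,G} ∩ W={G} → {G} (+0)
site 1, node GRTW: G={A} ∪ RTW={G} → {A,G} (+1)
site 1, node JZ: J={G} ∪ Z={C} → {C,G} (+1)
site 1, node GJRTWZ: GRTW={A,G} ∩ JZ={C,G} → {G} (+0)
site 1, node GJRTVWZ: GJRTWZ={G} ∪ V={C} → {C,G} (+1)
site 2, node RT: R={G} ∩ T={G} → {G} (+0)
site 2, node RTW: RT={G} ∪ W={T} → {G,T} (+1)
site 2, node GRTW: G={C} ∪ RTW={G,T} → {C,G,T} (+1)
site 2, node JZ: J={A} ∪ Z={T} → {A,T} (+1)
site 2, node GJRTWZ: GRTW={C,G,T} ∩ JZ={A,T} → {T} (+0)
site 2, node GJRTVWZ: GJRTWZ={T} ∪ V={C} → {C,T} (+1)
per-site changes: [4, 4, 4]; total = 12

4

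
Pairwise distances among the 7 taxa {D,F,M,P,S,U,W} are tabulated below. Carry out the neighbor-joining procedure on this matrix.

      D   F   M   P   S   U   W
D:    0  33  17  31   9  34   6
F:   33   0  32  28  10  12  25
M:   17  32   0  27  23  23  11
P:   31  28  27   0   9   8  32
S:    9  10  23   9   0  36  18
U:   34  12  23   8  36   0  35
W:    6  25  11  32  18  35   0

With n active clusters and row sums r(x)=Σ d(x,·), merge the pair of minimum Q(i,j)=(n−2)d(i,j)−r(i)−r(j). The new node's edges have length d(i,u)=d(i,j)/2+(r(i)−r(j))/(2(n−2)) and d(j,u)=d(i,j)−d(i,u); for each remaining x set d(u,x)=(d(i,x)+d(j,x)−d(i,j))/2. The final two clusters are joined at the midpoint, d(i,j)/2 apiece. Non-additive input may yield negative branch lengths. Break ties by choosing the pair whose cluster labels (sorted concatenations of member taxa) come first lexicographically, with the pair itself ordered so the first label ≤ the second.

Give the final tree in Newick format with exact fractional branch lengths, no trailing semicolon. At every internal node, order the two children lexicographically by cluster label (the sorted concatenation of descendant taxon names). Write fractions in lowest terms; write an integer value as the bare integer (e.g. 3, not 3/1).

1. join P+U (d=8, Q=-243) ⇒ PU; edges |P|=27/10, |U|=53/10
  updated: d(D,PU)=57/2, d(F,PU)=16, d(M,PU)=21, d(PU,S)=37/2, d(PU,W)=59/2
2. join F+PU (d=16, Q=-331/2) ⇒ FPU; edges |F|=133/16, |PU|=123/16
  updated: d(D,FPU)=91/4, d(FPU,M)=37/2, d(FPU,S)=25/4, d(FPU,W)=77/4
3. join FPU+S (d=25/4, Q=-417/4) ⇒ FPSU; edges |FPU|=39/8, |S|=11/8
  updated: d(D,FPSU)=51/4, d(FPSU,M)=141/8, d(FPSU,W)=31/2
4. join D+W (d=6, Q=-225/4) ⇒ DW; edges |D|=61/16, |W|=35/16
  updated: d(DW,FPSU)=89/8, d(DW,M)=11
5. join DW+FPSU (d=89/8, Q=-159/4) ⇒ DFPSUW; edges |DW|=9/4, |FPSU|=71/8
  updated: d(DFPSUW,M)=35/4
6. join DFPSUW+M (d=35/4) ⇒ DFMPSUW; edges |DFPSUW|=35/8, |M|=35/8
final tree: (((D:61/16,W:35/16):9/4,((F:133/16,(P:27/10,U:53/10):123/16):39/8,S:11/8):71/8):35/8,M:35/8)
total length: 449/8

(((D:61/16,W:35/16):9/4,((F:133/16,(P:27/10,U:53/10):123/16):39/8,S:11/8):71/8):35/8,M:35/8)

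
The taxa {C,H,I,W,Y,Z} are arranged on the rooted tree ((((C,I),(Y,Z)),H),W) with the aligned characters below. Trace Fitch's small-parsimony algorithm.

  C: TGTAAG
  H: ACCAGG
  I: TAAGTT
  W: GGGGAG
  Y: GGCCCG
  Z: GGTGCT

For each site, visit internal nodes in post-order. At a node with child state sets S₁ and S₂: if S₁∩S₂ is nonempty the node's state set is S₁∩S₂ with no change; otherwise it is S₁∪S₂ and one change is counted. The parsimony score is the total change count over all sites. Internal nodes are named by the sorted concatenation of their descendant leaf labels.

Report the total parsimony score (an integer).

16

site 0, node CI: C={T} ∩ I={T} → {T} (+0)
site 0, node YZ: Y={G} ∩ Z={G} → {G} (+0)
site 0, node CIYZ: CI={T} ∪ YZ={G} → {G,T} (+1)
site 0, node CHIYZ: CIYZ={G,T} ∪ H={A} → {A,G,T} (+1)
site 0, node CHIWYZ: CHIYZ={A,G,T} ∩ W={G} → {G} (+0)
site 1, node CI: C={G} ∪ I={A} → {A,G} (+1)
site 1, node YZ: Y={G} ∩ Z={G} → {G} (+0)
site 1, node CIYZ: CI={A,G} ∩ YZ={G} → {G} (+0)
site 1, node CHIYZ: CIYZ={G} ∪ H={C} → {C,G} (+1)
site 1, node CHIWYZ: CHIYZ={C,G} ∩ W={G} → {G} (+0)
site 2, node CI: C={T} ∪ I={A} → {A,T} (+1)
site 2, node YZ: Y={C} ∪ Z={T} → {C,T} (+1)
site 2, node CIYZ: CI={A,T} ∩ YZ={C,T} → {T} (+0)
site 2, node CHIYZ: CIYZ={T} ∪ H={C} → {C,T} (+1)
site 2, node CHIWYZ: CHIYZ={C,T} ∪ W={G} → {C,G,T} (+1)
site 3, node CI: C={A} ∪ I={G} → {A,G} (+1)
site 3, node YZ: Y={C} ∪ Z={G} → {C,G} (+1)
site 3, node CIYZ: CI={A,G} ∩ YZ={C,G} → {G} (+0)
site 3, node CHIYZ: CIYZ={G} ∪ H={A} → {A,G} (+1)
site 3, node CHIWYZ: CHIYZ={A,G} ∩ W={G} → {G} (+0)
site 4, node CI: C={A} ∪ I={T} → {A,T} (+1)
site 4, node YZ: Y={C} ∩ Z={C} → {C} (+0)
site 4, node CIYZ: CI={A,T} ∪ YZ={C} → {A,C,T} (+1)
site 4, node CHIYZ: CIYZ={A,C,T} ∪ H={G} → {A,C,G,T} (+1)
site 4, node CHIWYZ: CHIYZ={A,C,G,T} ∩ W={A} → {A} (+0)
site 5, node CI: C={G} ∪ I={T} → {G,T} (+1)
site 5, node YZ: Y={G} ∪ Z={T} → {G,T} (+1)
site 5, node CIYZ: CI={G,T} ∩ YZ={G,T} → {G,T} (+0)
site 5, node CHIYZ: CIYZ={G,T} ∩ H={G} → {G} (+0)
site 5, node CHIWYZ: CHIYZ={G} ∩ W={G} → {G} (+0)
per-site changes: [2, 2, 4, 3, 3, 2]; total = 16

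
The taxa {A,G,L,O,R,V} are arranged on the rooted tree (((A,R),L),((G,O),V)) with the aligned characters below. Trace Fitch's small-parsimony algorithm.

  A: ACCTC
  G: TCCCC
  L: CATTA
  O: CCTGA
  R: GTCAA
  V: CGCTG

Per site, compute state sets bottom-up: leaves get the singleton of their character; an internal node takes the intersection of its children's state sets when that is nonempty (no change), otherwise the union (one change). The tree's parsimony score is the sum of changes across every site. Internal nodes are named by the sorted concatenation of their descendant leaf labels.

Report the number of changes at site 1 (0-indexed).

3

AR@0: {A} ∪ {G} = {A,G} (union, +1)
ALR@0: {A,G} ∪ {C} = {A,C,G} (union, +1)
GO@0: {T} ∪ {C} = {C,T} (union, +1)
GOV@0: {C,T} ∩ {C} = {C} (intersection, +0)
AGLORV@0: {A,C,G} ∩ {C} = {C} (intersection, +0)
AR@1: {C} ∪ {T} = {C,T} (union, +1)
ALR@1: {C,T} ∪ {A} = {A,C,T} (union, +1)
GO@1: {C} ∩ {C} = {C} (intersection, +0)
GOV@1: {C} ∪ {G} = {C,G} (union, +1)
AGLORV@1: {A,C,T} ∩ {C,G} = {C} (intersection, +0)
AR@2: {C} ∩ {C} = {C} (intersection, +0)
ALR@2: {C} ∪ {T} = {C,T} (union, +1)
GO@2: {C} ∪ {T} = {C,T} (union, +1)
GOV@2: {C,T} ∩ {C} = {C} (intersection, +0)
AGLORV@2: {C,T} ∩ {C} = {C} (intersection, +0)
AR@3: {T} ∪ {A} = {A,T} (union, +1)
ALR@3: {A,T} ∩ {T} = {T} (intersection, +0)
GO@3: {C} ∪ {G} = {C,G} (union, +1)
GOV@3: {C,G} ∪ {T} = {C,G,T} (union, +1)
AGLORV@3: {T} ∩ {C,G,T} = {T} (intersection, +0)
AR@4: {C} ∪ {A} = {A,C} (union, +1)
ALR@4: {A,C} ∩ {A} = {A} (intersection, +0)
GO@4: {C} ∪ {A} = {A,C} (union, +1)
GOV@4: {A,C} ∪ {G} = {A,C,G} (union, +1)
AGLORV@4: {A} ∩ {A,C,G} = {A} (intersection, +0)
per-site changes: [3, 3, 2, 3, 3]; total = 14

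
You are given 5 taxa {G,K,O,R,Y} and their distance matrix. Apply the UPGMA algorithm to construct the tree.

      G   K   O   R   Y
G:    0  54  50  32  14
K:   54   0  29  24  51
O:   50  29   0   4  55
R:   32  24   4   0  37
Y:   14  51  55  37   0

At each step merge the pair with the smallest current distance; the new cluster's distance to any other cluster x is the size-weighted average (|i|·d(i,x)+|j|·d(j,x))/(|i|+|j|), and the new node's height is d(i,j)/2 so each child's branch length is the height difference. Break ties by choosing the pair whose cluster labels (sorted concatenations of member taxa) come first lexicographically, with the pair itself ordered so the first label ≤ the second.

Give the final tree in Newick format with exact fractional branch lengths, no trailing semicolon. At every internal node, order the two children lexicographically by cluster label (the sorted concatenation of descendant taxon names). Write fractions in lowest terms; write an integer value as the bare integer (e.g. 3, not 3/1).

1. join O+R (d=4) ⇒ OR; edges |O|=2, |R|=2
  updated: d(G,OR)=41, d(K,OR)=53/2, d(OR,Y)=46
2. join G+Y (d=14) ⇒ GY; edges |G|=7, |Y|=7
  updated: d(GY,K)=105/2, d(GY,OR)=87/2
3. join K+OR (d=53/2) ⇒ KOR; edges |K|=53/4, |OR|=45/4
  updated: d(GY,KOR)=93/2
4. join GY+KOR (d=93/2) ⇒ GKORY; edges |GY|=65/4, |KOR|=10
final tree: ((G:7,Y:7):65/4,(K:53/4,(O:2,R:2):45/4):10)
total length: 275/4

((G:7,Y:7):65/4,(K:53/4,(O:2,R:2):45/4):10)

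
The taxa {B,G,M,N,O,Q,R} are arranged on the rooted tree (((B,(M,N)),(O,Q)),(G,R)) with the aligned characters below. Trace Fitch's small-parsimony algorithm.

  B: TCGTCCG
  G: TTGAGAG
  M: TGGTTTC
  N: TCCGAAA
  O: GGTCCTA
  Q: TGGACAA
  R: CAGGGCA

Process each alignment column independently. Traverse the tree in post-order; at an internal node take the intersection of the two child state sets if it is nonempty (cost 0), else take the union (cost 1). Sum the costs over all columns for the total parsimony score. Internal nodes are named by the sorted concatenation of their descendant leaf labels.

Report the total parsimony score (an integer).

[col 0] MN: children M:{T}, N:{T} ∩→ {T}; cost 0
[col 0] BMN: children B:{T}, MN:{T} ∩→ {T}; cost 0
[col 0] OQ: children O:{G}, Q:{T} ∪→ {G,T}; cost 1
[col 0] BMNOQ: children BMN:{T}, OQ:{G,T} ∩→ {T}; cost 0
[col 0] GR: children G:{T}, R:{C} ∪→ {C,T}; cost 1
[col 0] BGMNOQR: children BMNOQ:{T}, GR:{C,T} ∩→ {T}; cost 0
[col 1] MN: children M:{G}, N:{C} ∪→ {C,G}; cost 1
[col 1] BMN: children B:{C}, MN:{C,G} ∩→ {C}; cost 0
[col 1] OQ: children O:{G}, Q:{G} ∩→ {G}; cost 0
[col 1] BMNOQ: children BMN:{C}, OQ:{G} ∪→ {C,G}; cost 1
[col 1] GR: children G:{T}, R:{A} ∪→ {A,T}; cost 1
[col 1] BGMNOQR: children BMNOQ:{C,G}, GR:{A,T} ∪→ {A,C,G,T}; cost 1
[col 2] MN: children M:{G}, N:{C} ∪→ {C,G}; cost 1
[col 2] BMN: children B:{G}, MN:{C,G} ∩→ {G}; cost 0
[col 2] OQ: children O:{T}, Q:{G} ∪→ {G,T}; cost 1
[col 2] BMNOQ: children BMN:{G}, OQ:{G,T} ∩→ {G}; cost 0
[col 2] GR: children G:{G}, R:{G} ∩→ {G}; cost 0
[col 2] BGMNOQR: children BMNOQ:{G}, GR:{G} ∩→ {G}; cost 0
[col 3] MN: children M:{T}, N:{G} ∪→ {G,T}; cost 1
[col 3] BMN: children B:{T}, MN:{G,T} ∩→ {T}; cost 0
[col 3] OQ: children O:{C}, Q:{A} ∪→ {A,C}; cost 1
[col 3] BMNOQ: children BMN:{T}, OQ:{A,C} ∪→ {A,C,T}; cost 1
[col 3] GR: children G:{A}, R:{G} ∪→ {A,G}; cost 1
[col 3] BGMNOQR: children BMNOQ:{A,C,T}, GR:{A,G} ∩→ {A}; cost 0
[col 4] MN: children M:{T}, N:{A} ∪→ {A,T}; cost 1
[col 4] BMN: children B:{C}, MN:{A,T} ∪→ {A,C,T}; cost 1
[col 4] OQ: children O:{C}, Q:{C} ∩→ {C}; cost 0
[col 4] BMNOQ: children BMN:{A,C,T}, OQ:{C} ∩→ {C}; cost 0
[col 4] GR: children G:{G}, R:{G} ∩→ {G}; cost 0
[col 4] BGMNOQR: children BMNOQ:{C}, GR:{G} ∪→ {C,G}; cost 1
[col 5] MN: children M:{T}, N:{A} ∪→ {A,T}; cost 1
[col 5] BMN: children B:{C}, MN:{A,T} ∪→ {A,C,T}; cost 1
[col 5] OQ: children O:{T}, Q:{A} ∪→ {A,T}; cost 1
[col 5] BMNOQ: children BMN:{A,C,T}, OQ:{A,T} ∩→ {A,T}; cost 0
[col 5] GR: children G:{A}, R:{C} ∪→ {A,C}; cost 1
[col 5] BGMNOQR: children BMNOQ:{A,T}, GR:{A,C} ∩→ {A}; cost 0
[col 6] MN: children M:{C}, N:{A} ∪→ {A,C}; cost 1
[col 6] BMN: children B:{G}, MN:{A,C} ∪→ {A,C,G}; cost 1
[col 6] OQ: children O:{A}, Q:{A} ∩→ {A}; cost 0
[col 6] BMNOQ: children BMN:{A,C,G}, OQ:{A} ∩→ {A}; cost 0
[col 6] GR: children G:{G}, R:{A} ∪→ {A,G}; cost 1
[col 6] BGMNOQR: children BMNOQ:{A}, GR:{A,G} ∩→ {A}; cost 0
per-site changes: [2, 4, 2, 4, 3, 4, 3]; total = 22

22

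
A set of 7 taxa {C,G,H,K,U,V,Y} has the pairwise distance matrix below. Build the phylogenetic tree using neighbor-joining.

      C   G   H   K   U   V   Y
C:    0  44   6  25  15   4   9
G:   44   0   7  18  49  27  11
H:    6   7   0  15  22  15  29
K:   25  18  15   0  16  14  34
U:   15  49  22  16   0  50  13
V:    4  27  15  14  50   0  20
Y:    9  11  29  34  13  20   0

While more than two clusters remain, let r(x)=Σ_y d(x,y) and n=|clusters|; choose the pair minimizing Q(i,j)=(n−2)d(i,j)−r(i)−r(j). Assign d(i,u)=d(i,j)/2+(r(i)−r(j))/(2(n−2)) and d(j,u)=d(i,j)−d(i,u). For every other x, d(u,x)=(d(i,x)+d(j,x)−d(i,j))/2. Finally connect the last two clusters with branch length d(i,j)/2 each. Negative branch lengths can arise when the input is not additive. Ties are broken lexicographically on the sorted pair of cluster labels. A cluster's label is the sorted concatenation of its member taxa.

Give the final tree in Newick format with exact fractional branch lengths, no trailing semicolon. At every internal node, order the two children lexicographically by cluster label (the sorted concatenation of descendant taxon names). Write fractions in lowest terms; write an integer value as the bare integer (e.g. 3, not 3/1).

iteration 1: select G,Y (d=11, Q=-217); attach at lengths (19/2, 3/2); label the merged cluster GY
  updated: d(C,GY)=21, d(GY,H)=25/2, d(GY,K)=41/2, d(GY,U)=51/2, d(GY,V)=18
iteration 2: select C,V (d=4, Q=-156); attach at lengths (-7/4, 23/4); label the merged cluster CV
  updated: d(CV,GY)=35/2, d(CV,H)=17/2, d(CV,K)=35/2, d(CV,U)=61/2
iteration 3: select K,U (d=16, Q=-115); attach at lengths (23/6, 73/6); label the merged cluster KU
  updated: d(CV,KU)=16, d(GY,KU)=15, d(H,KU)=21/2
iteration 4: select CV,H (d=17/2, Q=-113/2); attach at lengths (55/8, 13/8); label the merged cluster CHV
  updated: d(CHV,GY)=43/4, d(CHV,KU)=9
iteration 5: select CHV,GY (d=43/4, Q=-139/4); attach at lengths (19/8, 67/8); label the merged cluster CGHVY
  updated: d(CGHVY,KU)=53/8
iteration 6: select CGHVY,KU (d=53/8); attach at lengths (53/16, 53/16); label the merged cluster CGHKUVY
final tree: ((((C:-7/4,V:23/4):55/8,H:13/8):19/8,(G:19/2,Y:3/2):67/8):53/16,(K:23/6,U:73/6):53/16)
total length: 455/8

((((C:-7/4,V:23/4):55/8,H:13/8):19/8,(G:19/2,Y:3/2):67/8):53/16,(K:23/6,U:73/6):53/16)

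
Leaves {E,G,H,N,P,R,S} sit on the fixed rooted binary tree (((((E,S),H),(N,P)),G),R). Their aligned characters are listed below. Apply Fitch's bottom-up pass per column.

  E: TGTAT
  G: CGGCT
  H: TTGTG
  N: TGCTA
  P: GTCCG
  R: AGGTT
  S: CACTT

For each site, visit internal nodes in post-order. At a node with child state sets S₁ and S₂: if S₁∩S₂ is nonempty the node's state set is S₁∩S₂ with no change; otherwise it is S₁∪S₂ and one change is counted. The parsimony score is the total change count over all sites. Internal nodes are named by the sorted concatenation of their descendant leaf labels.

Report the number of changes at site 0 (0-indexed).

site 0, node ES: E={T} ∪ S={C} → {C,T} (+1)
site 0, node EHS: ES={C,T} ∩ H={T} → {T} (+0)
site 0, node NP: N={T} ∪ P={G} → {G,T} (+1)
site 0, node EHNPS: EHS={T} ∩ NP={G,T} → {T} (+0)
site 0, node EGHNPS: EHNPS={T} ∪ G={C} → {C,T} (+1)
site 0, node EGHNPRS: EGHNPS={C,T} ∪ R={A} → {A,C,T} (+1)
site 1, node ES: E={G} ∪ S={A} → {A,G} (+1)
site 1, node EHS: ES={A,G} ∪ H={T} → {A,G,T} (+1)
site 1, node NP: N={G} ∪ P={T} → {G,T} (+1)
site 1, node EHNPS: EHS={A,G,T} ∩ NP={G,T} → {G,T} (+0)
site 1, node EGHNPS: EHNPS={G,T} ∩ G={G} → {G} (+0)
site 1, node EGHNPRS: EGHNPS={G} ∩ R={G} → {G} (+0)
site 2, node ES: E={T} ∪ S={C} → {C,T} (+1)
site 2, node EHS: ES={C,T} ∪ H={G} → {C,G,T} (+1)
site 2, node NP: N={C} ∩ P={C} → {C} (+0)
site 2, node EHNPS: EHS={C,G,T} ∩ NP={C} → {C} (+0)
site 2, node EGHNPS: EHNPS={C} ∪ G={G} → {C,G} (+1)
site 2, node EGHNPRS: EGHNPS={C,G} ∩ R={G} → {G} (+0)
site 3, node ES: E={A} ∪ S={T} → {A,T} (+1)
site 3, node EHS: ES={A,T} ∩ H={T} → {T} (+0)
site 3, node NP: N={T} ∪ P={C} → {C,T} (+1)
site 3, node EHNPS: EHS={T} ∩ NP={C,T} → {T} (+0)
site 3, node EGHNPS: EHNPS={T} ∪ G={C} → {C,T} (+1)
site 3, node EGHNPRS: EGHNPS={C,T} ∩ R={T} → {T} (+0)
site 4, node ES: E={T} ∩ S={T} → {T} (+0)
site 4, node EHS: ES={T} ∪ H={G} → {G,T} (+1)
site 4, node NP: N={A} ∪ P={G} → {A,G} (+1)
site 4, node EHNPS: EHS={G,T} ∩ NP={A,G} → {G} (+0)
site 4, node EGHNPS: EHNPS={G} ∪ G={T} → {G,T} (+1)
site 4, node EGHNPRS: EGHNPS={G,T} ∩ R={T} → {T} (+0)
per-site changes: [4, 3, 3, 3, 3]; total = 16

4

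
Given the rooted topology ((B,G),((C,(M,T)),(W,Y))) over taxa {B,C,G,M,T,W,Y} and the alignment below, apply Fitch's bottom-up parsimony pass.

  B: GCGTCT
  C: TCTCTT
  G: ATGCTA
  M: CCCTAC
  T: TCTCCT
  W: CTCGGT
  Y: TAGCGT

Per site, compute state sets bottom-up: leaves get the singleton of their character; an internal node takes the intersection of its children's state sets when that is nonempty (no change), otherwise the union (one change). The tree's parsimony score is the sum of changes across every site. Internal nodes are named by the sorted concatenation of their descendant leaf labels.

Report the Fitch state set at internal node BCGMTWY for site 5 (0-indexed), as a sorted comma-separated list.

BG@0: {G} ∪ {A} = {A,G} (union, +1)
MT@0: {C} ∪ {T} = {C,T} (union, +1)
CMT@0: {T} ∩ {C,T} = {T} (intersection, +0)
WY@0: {C} ∪ {T} = {C,T} (union, +1)
CMTWY@0: {T} ∩ {C,T} = {T} (intersection, +0)
BCGMTWY@0: {A,G} ∪ {T} = {A,G,T} (union, +1)
BG@1: {C} ∪ {T} = {C,T} (union, +1)
MT@1: {C} ∩ {C} = {C} (intersection, +0)
CMT@1: {C} ∩ {C} = {C} (intersection, +0)
WY@1: {T} ∪ {A} = {A,T} (union, +1)
CMTWY@1: {C} ∪ {A,T} = {A,C,T} (union, +1)
BCGMTWY@1: {C,T} ∩ {A,C,T} = {C,T} (intersection, +0)
BG@2: {G} ∩ {G} = {G} (intersection, +0)
MT@2: {C} ∪ {T} = {C,T} (union, +1)
CMT@2: {T} ∩ {C,T} = {T} (intersection, +0)
WY@2: {C} ∪ {G} = {C,G} (union, +1)
CMTWY@2: {T} ∪ {C,G} = {C,G,T} (union, +1)
BCGMTWY@2: {G} ∩ {C,G,T} = {G} (intersection, +0)
BG@3: {T} ∪ {C} = {C,T} (union, +1)
MT@3: {T} ∪ {C} = {C,T} (union, +1)
CMT@3: {C} ∩ {C,T} = {C} (intersection, +0)
WY@3: {G} ∪ {C} = {C,G} (union, +1)
CMTWY@3: {C} ∩ {C,G} = {C} (intersection, +0)
BCGMTWY@3: {C,T} ∩ {C} = {C} (intersection, +0)
BG@4: {C} ∪ {T} = {C,T} (union, +1)
MT@4: {A} ∪ {C} = {A,C} (union, +1)
CMT@4: {T} ∪ {A,C} = {A,C,T} (union, +1)
WY@4: {G} ∩ {G} = {G} (intersection, +0)
CMTWY@4: {A,C,T} ∪ {G} = {A,C,G,T} (union, +1)
BCGMTWY@4: {C,T} ∩ {A,C,G,T} = {C,T} (intersection, +0)
BG@5: {T} ∪ {A} = {A,T} (union, +1)
MT@5: {C} ∪ {T} = {C,T} (union, +1)
CMT@5: {T} ∩ {C,T} = {T} (intersection, +0)
WY@5: {T} ∩ {T} = {T} (intersection, +0)
CMTWY@5: {T} ∩ {T} = {T} (intersection, +0)
BCGMTWY@5: {A,T} ∩ {T} = {T} (intersection, +0)
per-site changes: [4, 3, 3, 3, 4, 2]; total = 19

T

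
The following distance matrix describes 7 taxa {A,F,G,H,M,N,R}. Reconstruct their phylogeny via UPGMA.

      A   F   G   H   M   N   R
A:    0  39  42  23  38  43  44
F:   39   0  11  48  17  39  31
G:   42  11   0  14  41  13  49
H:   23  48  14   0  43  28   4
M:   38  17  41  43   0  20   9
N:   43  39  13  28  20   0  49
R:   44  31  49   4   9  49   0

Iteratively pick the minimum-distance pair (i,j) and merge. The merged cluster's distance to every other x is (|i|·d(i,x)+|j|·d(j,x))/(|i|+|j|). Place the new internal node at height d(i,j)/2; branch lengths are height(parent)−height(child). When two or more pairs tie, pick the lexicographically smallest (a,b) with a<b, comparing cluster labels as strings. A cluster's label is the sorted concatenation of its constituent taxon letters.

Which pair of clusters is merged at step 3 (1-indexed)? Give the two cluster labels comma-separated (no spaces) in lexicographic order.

iteration 1: select H,R (d=4); attach at lengths (2, 2); label the merged cluster HR
  updated: d(A,HR)=67/2, d(F,HR)=79/2, d(G,HR)=63/2, d(HR,M)=26, d(HR,N)=77/2
iteration 2: select F,G (d=11); attach at lengths (11/2, 11/2); label the merged cluster FG
  updated: d(A,FG)=81/2, d(FG,HR)=71/2, d(FG,M)=29, d(FG,N)=26
iteration 3: select M,N (d=20); attach at lengths (10, 10); label the merged cluster MN
  updated: d(A,MN)=81/2, d(FG,MN)=55/2, d(HR,MN)=129/4
iteration 4: select FG,MN (d=55/2); attach at lengths (33/4, 15/4); label the merged cluster FGMN
  updated: d(A,FGMN)=81/2, d(FGMN,HR)=271/8
iteration 5: select A,HR (d=67/2); attach at lengths (67/4, 59/4); label the merged cluster AHR
  updated: d(AHR,FGMN)=433/12
iteration 6: select AHR,FGMN (d=433/12); attach at lengths (31/24, 103/24); label the merged cluster AFGHMNR
final tree: ((A:67/4,(H:2,R:2):59/4):31/24,((F:11/2,G:11/2):33/4,(M:10,N:10):15/4):103/24)
total length: 1009/12

M,N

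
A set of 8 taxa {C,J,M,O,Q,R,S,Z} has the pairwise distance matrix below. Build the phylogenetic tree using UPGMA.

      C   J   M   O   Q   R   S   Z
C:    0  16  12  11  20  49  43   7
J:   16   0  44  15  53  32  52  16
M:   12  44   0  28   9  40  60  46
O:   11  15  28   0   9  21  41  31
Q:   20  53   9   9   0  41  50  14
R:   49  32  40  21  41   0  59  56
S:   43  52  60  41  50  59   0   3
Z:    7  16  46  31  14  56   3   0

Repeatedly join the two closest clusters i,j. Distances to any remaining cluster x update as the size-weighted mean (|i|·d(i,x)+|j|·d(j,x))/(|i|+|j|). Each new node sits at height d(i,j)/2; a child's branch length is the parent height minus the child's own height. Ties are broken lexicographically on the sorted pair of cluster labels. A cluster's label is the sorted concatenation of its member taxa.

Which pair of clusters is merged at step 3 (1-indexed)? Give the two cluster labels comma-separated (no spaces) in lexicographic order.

iteration 1: select S,Z (d=3); attach at lengths (3/2, 3/2); label the merged cluster SZ
  updated: d(C,SZ)=25, d(J,SZ)=34, d(M,SZ)=53, d(O,SZ)=36, d(Q,SZ)=32, d(R,SZ)=115/2
iteration 2: select M,Q (d=9); attach at lengths (9/2, 9/2); label the merged cluster MQ
  updated: d(C,MQ)=16, d(J,MQ)=97/2, d(MQ,O)=37/2, d(MQ,R)=81/2, d(MQ,SZ)=85/2
iteration 3: select C,O (d=11); attach at lengths (11/2, 11/2); label the merged cluster CO
  updated: d(CO,J)=31/2, d(CO,MQ)=69/4, d(CO,R)=35, d(CO,SZ)=61/2
iteration 4: select CO,J (d=31/2); attach at lengths (9/4, 31/4); label the merged cluster CJO
  updated: d(CJO,MQ)=83/3, d(CJO,R)=34, d(CJO,SZ)=95/3
iteration 5: select CJO,MQ (d=83/3); attach at lengths (73/12, 28/3); label the merged cluster CJMOQ
  updated: d(CJMOQ,R)=183/5, d(CJMOQ,SZ)=36
iteration 6: select CJMOQ,SZ (d=36); attach at lengths (25/6, 33/2); label the merged cluster CJMOQSZ
  updated: d(CJMOQSZ,R)=298/7
iteration 7: select CJMOQSZ,R (d=298/7); attach at lengths (23/7, 149/7); label the merged cluster CJMOQRSZ
final tree: (((((C:11/2,O:11/2):9/4,J:31/4):73/12,(M:9/2,Q:9/2):28/3):25/6,(S:3/2,Z:3/2):33/2):23/7,R:149/7)
total length: 7867/84

C,O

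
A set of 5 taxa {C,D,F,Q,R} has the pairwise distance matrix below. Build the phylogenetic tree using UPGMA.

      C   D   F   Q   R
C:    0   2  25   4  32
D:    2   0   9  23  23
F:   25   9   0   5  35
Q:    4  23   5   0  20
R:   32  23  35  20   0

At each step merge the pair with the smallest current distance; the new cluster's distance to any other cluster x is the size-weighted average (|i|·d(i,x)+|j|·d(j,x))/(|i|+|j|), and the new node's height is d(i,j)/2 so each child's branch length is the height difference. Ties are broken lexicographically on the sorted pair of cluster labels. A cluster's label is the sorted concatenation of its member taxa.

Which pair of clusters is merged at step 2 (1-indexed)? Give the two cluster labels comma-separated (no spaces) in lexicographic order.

1. join C+D (d=2) ⇒ CD; edges |C|=1, |D|=1
  updated: d(CD,F)=17, d(CD,Q)=27/2, d(CD,R)=55/2
2. join F+Q (d=5) ⇒ FQ; edges |F|=5/2, |Q|=5/2
  updated: d(CD,FQ)=61/4, d(FQ,R)=55/2
3. join CD+FQ (d=61/4) ⇒ CDFQ; edges |CD|=53/8, |FQ|=41/8
  updated: d(CDFQ,R)=55/2
4. join CDFQ+R (d=55/2) ⇒ CDFQR; edges |CDFQ|=49/8, |R|=55/4
final tree: (((C:1,D:1):53/8,(F:5/2,Q:5/2):41/8):49/8,R:55/4)
total length: 309/8

F,Q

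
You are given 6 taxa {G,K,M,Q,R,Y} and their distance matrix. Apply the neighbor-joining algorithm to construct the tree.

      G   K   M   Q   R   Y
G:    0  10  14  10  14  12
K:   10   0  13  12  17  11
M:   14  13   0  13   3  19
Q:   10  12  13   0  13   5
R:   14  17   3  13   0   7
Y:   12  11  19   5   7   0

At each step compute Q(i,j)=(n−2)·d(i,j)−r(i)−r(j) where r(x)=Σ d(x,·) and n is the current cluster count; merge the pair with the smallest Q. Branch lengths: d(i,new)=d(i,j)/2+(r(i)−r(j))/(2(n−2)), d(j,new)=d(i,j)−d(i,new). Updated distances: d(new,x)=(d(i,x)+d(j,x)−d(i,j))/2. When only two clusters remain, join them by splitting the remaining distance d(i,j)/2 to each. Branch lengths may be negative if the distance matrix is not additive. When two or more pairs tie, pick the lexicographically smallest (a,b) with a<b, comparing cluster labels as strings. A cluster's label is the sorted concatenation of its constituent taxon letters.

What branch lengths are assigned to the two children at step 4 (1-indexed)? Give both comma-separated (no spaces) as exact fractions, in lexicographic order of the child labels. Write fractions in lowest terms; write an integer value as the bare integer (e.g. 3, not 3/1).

11/8,53/8

iteration 1: select M,R (d=3, Q=-104); attach at lengths (5/2, 1/2); label the merged cluster MR
  updated: d(G,MR)=25/2, d(K,MR)=27/2, d(MR,Q)=23/2, d(MR,Y)=23/2
iteration 2: select Q,Y (d=5, Q=-63); attach at lengths (7/3, 8/3); label the merged cluster QY
  updated: d(G,QY)=17/2, d(K,QY)=9, d(MR,QY)=9
iteration 3: select G,K (d=10, Q=-87/2); attach at lengths (37/8, 43/8); label the merged cluster GK
  updated: d(GK,MR)=8, d(GK,QY)=15/4
iteration 4: select GK,MR (d=8, Q=-83/4); attach at lengths (11/8, 53/8); label the merged cluster GKMR
  updated: d(GKMR,QY)=19/8
iteration 5: select GKMR,QY (d=19/8); attach at lengths (19/16, 19/16); label the merged cluster GKMQRY
final tree: (((G:37/8,K:43/8):11/8,(M:5/2,R:1/2):53/8):19/16,(Q:7/3,Y:8/3):19/16)
total length: 227/8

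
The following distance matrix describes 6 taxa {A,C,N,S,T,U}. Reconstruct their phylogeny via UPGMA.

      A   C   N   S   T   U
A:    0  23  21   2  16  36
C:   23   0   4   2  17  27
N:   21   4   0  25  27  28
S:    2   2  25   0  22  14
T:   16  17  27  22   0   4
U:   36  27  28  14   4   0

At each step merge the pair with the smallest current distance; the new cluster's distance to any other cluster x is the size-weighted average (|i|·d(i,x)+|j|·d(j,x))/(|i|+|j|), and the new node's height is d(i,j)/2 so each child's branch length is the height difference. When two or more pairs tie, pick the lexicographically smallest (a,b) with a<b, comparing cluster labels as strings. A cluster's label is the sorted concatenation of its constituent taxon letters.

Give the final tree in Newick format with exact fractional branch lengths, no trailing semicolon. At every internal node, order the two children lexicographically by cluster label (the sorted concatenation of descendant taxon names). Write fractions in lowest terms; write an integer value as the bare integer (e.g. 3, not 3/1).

(((A:1,S:1):63/8,(C:2,N:2):55/8):45/16,(T:2,U:2):155/16)

1. join A+S (d=2) ⇒ AS; edges |A|=1, |S|=1
  updated: d(AS,C)=25/2, d(AS,N)=23, d(AS,T)=19, d(AS,U)=25
2. join C+N (d=4) ⇒ CN; edges |C|=2, |N|=2
  updated: d(AS,CN)=71/4, d(CN,T)=22, d(CN,U)=55/2
3. join T+U (d=4) ⇒ TU; edges |T|=2, |U|=2
  updated: d(AS,TU)=22, d(CN,TU)=99/4
4. join AS+CN (d=71/4) ⇒ ACNS; edges |AS|=63/8, |CN|=55/8
  updated: d(ACNS,TU)=187/8
5. join ACNS+TU (d=187/8) ⇒ ACNSTU; edges |ACNS|=45/16, |TU|=155/16
final tree: (((A:1,S:1):63/8,(C:2,N:2):55/8):45/16,(T:2,U:2):155/16)
total length: 149/4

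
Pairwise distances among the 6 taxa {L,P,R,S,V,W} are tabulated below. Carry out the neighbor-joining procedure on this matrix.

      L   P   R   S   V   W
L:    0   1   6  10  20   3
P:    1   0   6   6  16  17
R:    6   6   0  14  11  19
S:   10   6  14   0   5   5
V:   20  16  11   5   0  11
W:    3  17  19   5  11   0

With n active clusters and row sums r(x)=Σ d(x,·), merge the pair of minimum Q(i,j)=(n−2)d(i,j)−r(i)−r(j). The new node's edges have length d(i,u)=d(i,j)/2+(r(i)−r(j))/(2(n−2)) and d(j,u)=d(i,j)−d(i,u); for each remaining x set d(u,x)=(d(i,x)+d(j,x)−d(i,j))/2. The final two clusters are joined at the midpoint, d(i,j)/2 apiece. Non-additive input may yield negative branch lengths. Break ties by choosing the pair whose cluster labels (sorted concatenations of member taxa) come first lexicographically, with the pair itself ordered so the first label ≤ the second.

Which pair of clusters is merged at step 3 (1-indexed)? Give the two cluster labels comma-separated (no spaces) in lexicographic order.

1. join L+W (d=3, Q=-83) ⇒ LW; edges |L|=-3/8, |W|=27/8
  updated: d(LW,P)=15/2, d(LW,R)=11, d(LW,S)=6, d(LW,V)=14
2. join S+V (d=5, Q=-62) ⇒ SV; edges |S|=0, |V|=5
  updated: d(LW,SV)=15/2, d(P,SV)=17/2, d(R,SV)=10
3. join LW+SV (d=15/2, Q=-37) ⇒ LSVW; edges |LW|=15/4, |SV|=15/4
  updated: d(LSVW,P)=17/4, d(LSVW,R)=27/4
4. join LSVW+P (d=17/4, Q=-17) ⇒ LPSVW; edges |LSVW|=5/2, |P|=7/4
  updated: d(LPSVW,R)=17/4
5. join LPSVW+R (d=17/4) ⇒ LPRSVW; edges |LPSVW|=17/8, |R|=17/8
final tree: ((((L:-3/8,W:27/8):15/4,(S:0,V:5):15/4):5/2,P:7/4):17/8,R:17/8)
total length: 24

LW,SV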